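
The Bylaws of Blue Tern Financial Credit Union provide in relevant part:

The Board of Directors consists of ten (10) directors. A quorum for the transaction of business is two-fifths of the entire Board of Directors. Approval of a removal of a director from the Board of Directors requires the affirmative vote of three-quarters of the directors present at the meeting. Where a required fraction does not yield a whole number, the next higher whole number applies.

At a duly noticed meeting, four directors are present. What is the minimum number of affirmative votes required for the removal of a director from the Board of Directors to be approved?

3

The removal of a director from the Board of Directors requires three-fourths of the directors present (4).
3/4 of 4 = 3.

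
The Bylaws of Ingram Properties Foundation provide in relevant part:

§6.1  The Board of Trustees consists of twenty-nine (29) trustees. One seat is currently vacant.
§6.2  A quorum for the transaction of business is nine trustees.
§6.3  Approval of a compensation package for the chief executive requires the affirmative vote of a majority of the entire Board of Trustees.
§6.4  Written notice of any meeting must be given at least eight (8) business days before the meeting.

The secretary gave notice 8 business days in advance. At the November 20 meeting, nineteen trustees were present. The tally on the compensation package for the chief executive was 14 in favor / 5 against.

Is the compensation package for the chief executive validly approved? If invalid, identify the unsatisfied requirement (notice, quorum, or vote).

Notice: 8 business days given; 8 required (8 ≥ 8). Satisfied.
Quorum: 19 present; quorum is 9. Satisfied.
Vote: the compensation package for the chief executive requires a majority of the entire Board of Trustees (29). A majority of 29 is 15, so 15 affirmative votes are needed; 14 voted in favor. Not satisfied.

Invalid — vote requirement not satisfied.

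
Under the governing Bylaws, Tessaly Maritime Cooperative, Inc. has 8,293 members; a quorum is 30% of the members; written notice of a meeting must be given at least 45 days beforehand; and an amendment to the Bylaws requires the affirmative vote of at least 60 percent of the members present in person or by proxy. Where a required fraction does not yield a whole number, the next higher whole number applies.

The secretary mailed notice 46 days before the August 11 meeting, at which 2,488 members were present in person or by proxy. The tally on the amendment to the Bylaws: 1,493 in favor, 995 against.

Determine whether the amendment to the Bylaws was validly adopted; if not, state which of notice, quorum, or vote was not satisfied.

Valid — all requirements satisfied.

Notice: 46 days given; 45 required. Satisfied.
Quorum: 30% of 8,293 = 2,487.90, rounded up to 2,488; 2,488 present. Satisfied.
Vote: requires three-fifths of those present (2,488); 3/5 of 2488 = 1492.80, rounded up to 1493, so 1,493 needed; 1,493 in favor. Satisfied.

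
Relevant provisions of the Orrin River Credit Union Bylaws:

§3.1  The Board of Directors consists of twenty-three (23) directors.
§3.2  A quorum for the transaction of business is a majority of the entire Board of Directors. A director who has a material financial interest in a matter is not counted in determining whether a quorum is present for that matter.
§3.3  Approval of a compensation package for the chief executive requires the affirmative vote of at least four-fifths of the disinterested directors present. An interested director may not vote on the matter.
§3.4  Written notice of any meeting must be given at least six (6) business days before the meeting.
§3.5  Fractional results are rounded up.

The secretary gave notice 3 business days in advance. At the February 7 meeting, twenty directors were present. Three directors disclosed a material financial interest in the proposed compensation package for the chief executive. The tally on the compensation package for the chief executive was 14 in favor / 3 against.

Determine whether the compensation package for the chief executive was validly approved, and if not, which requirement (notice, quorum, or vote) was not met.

Invalid — notice requirement not satisfied.

Notice: 3 business days given; 6 required (3 < 6). Not satisfied.
Quorum: 20 present, but the 3 interested directors do not count, leaving 17. Quorum is 12. Satisfied.
Vote: the compensation package for the chief executive requires four-fifths of the disinterested directors present (20 − 3 = 17). 4/5 of 17 = 13.60, rounded up to 14, so 14 affirmative votes are needed; 14 voted in favor. Satisfied.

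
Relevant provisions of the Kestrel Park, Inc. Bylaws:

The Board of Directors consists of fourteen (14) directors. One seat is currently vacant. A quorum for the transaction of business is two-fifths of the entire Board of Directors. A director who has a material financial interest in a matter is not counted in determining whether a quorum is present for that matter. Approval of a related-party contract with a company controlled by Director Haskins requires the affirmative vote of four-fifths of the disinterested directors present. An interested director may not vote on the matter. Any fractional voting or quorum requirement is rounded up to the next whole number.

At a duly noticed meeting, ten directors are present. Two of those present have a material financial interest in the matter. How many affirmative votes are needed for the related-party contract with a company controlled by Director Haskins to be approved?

7

The related-party contract with a company controlled by Director Haskins requires four-fifths of the disinterested directors present (10 − 2 = 8).
4/5 of 8 = 6.40, rounded up to 7.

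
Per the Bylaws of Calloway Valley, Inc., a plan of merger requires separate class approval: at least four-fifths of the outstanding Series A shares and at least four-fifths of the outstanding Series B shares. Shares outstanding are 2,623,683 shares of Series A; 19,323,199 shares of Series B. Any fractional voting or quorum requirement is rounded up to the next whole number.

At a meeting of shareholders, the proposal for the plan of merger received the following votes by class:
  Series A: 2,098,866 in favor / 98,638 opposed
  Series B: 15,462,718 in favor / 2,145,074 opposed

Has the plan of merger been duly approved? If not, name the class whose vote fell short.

Not approved — the Series A shares did not give the required vote.

Series A: 4/5 of 2623683 = 2098946.40, rounded up to 2098947; 2,098,947 required, 2,098,866 in favor — not approved.
Series B: 4/5 of 19323199 = 15458559.20, rounded up to 15458560; 15,458,560 required, 15,462,718 in favor — approved.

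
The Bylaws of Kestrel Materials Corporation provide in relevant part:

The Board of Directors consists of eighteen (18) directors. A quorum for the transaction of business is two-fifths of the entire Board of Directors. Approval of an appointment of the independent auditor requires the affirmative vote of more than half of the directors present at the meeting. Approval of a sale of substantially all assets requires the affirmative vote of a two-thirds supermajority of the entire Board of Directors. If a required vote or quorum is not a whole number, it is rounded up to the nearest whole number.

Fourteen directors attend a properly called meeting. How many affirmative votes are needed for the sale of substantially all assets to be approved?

12

The sale of substantially all assets requires two-thirds of the entire Board of Directors (18).
2/3 of 18 = 12.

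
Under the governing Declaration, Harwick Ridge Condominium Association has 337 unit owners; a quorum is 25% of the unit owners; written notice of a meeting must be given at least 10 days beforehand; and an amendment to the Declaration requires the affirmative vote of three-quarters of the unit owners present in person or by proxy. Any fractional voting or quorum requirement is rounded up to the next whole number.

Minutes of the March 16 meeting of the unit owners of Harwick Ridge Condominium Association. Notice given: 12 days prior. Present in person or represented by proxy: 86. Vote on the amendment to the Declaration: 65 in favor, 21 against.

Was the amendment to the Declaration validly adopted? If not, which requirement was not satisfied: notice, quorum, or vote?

Valid — all requirements satisfied.

Notice: 12 days given; 10 required. Satisfied.
Quorum: 25% of 337 = 84.25, rounded up to 85; 86 present. Satisfied.
Vote: requires three-fourths of those present (86); 3/4 of 86 = 64.50, rounded up to 65, so 65 needed; 65 in favor. Satisfied.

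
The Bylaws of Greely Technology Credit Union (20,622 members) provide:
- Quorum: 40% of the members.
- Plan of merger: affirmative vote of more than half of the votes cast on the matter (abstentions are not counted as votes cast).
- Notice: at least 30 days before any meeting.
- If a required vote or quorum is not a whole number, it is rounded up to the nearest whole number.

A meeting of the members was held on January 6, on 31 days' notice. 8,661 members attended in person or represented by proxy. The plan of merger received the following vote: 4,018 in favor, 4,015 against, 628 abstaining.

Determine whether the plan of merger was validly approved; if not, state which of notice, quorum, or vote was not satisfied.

Valid — all requirements satisfied.

Notice: 31 days given; 30 required. Satisfied.
Quorum: 40% of 20,622 = 8,248.80, rounded up to 8,249; 8,661 present. Satisfied.
Vote: requires a majority of the votes cast (8,661 − 628 abstaining = 8,033); a majority of 8033 is 4017, so 4,017 needed; 4,018 in favor. Satisfied.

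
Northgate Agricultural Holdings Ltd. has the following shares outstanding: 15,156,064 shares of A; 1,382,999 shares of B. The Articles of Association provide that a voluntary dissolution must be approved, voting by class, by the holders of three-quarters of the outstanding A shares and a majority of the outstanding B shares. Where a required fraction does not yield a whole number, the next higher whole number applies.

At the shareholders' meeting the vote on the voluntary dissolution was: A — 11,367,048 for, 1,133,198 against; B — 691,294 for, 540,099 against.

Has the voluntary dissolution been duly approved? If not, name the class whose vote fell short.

A: 3/4 of 15156064 = 11367048; 11,367,048 required, 11,367,048 in favor — approved.
B: a majority of 1382999 is 691500; 691,500 required, 691,294 in favor — not approved.

Not approved — the B shares did not give the required vote.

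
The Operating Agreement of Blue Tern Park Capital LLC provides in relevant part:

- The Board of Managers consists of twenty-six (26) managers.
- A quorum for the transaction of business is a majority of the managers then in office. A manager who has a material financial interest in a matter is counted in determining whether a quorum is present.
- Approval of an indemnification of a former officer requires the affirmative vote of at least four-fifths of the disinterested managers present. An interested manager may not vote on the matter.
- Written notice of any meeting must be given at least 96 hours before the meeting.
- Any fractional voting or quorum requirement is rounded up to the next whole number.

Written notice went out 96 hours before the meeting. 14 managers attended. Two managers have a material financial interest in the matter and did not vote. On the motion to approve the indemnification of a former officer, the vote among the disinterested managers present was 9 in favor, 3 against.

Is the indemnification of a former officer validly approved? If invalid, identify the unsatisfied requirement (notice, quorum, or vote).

Notice: 96 hours given; 96 required (96 ≥ 96). Satisfied.
Quorum: 14 present (interested managers count toward quorum); quorum is 14. Satisfied.
Vote: the indemnification of a former officer requires four-fifths of the disinterested managers present (14 − 2 = 12). 4/5 of 12 = 9.60, rounded up to 10, so 10 affirmative votes are needed; 9 voted in favor. Not satisfied.

Invalid — vote requirement not satisfied.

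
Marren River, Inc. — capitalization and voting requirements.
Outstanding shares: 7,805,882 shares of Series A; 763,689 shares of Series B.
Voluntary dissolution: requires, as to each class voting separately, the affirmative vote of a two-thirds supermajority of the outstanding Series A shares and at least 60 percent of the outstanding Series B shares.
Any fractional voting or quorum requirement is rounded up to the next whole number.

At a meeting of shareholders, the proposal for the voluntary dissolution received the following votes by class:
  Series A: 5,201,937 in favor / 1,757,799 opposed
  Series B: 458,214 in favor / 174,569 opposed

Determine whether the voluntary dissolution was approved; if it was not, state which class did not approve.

Not approved — the Series A shares did not give the required vote.

Series A: 2/3 of 7805882 = 5203921.33, rounded up to 5203922; 5,203,922 required, 5,201,937 in favor — not approved.
Series B: 3/5 of 763689 = 458213.40, rounded up to 458214; 458,214 required, 458,214 in favor — approved.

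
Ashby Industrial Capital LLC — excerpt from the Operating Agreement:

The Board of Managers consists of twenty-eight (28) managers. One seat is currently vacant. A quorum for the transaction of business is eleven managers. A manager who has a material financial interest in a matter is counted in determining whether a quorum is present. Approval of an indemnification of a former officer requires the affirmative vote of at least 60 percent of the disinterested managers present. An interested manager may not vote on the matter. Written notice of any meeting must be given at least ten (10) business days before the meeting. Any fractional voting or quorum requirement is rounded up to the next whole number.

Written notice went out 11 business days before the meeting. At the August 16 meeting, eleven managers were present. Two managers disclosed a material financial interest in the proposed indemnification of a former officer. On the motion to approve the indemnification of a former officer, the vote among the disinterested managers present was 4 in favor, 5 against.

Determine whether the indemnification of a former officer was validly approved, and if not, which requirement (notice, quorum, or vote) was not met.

Invalid — vote requirement not satisfied.

Notice: 11 business days given; 10 required (11 ≥ 10). Satisfied.
Quorum: 11 present (interested managers count toward quorum); quorum is 11. Satisfied.
Vote: the indemnification of a former officer requires three-fifths of the disinterested managers present (11 − 2 = 9). 3/5 of 9 = 5.40, rounded up to 6, so 6 affirmative votes are needed; 4 voted in favor. Not satisfied.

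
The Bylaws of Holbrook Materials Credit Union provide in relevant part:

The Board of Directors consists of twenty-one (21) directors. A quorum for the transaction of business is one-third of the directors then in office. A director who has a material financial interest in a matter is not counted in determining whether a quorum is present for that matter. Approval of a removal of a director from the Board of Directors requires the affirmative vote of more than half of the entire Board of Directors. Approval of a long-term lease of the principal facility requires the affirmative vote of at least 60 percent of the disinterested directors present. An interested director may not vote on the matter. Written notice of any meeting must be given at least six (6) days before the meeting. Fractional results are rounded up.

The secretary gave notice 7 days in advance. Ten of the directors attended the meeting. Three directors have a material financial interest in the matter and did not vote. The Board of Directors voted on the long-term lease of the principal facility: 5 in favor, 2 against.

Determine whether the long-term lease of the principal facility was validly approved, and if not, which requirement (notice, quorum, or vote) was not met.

Valid — all requirements satisfied.

Notice: 7 days given; 6 required (7 ≥ 6). Satisfied.
Quorum: 10 present, but the 3 interested directors do not count, leaving 7. Quorum is 7. Satisfied.
Vote: the long-term lease of the principal facility requires three-fifths of the disinterested directors present (10 − 3 = 7). 3/5 of 7 = 4.20, rounded up to 5, so 5 affirmative votes are needed; 5 voted in favor. Satisfied.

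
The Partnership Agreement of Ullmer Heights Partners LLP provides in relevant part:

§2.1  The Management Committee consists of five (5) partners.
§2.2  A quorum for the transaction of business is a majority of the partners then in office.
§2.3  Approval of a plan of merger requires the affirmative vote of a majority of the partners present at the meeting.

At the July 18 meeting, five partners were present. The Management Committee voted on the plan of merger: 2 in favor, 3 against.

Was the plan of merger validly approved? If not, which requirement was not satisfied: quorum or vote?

Invalid — vote requirement not satisfied.

Quorum: 5 present; quorum is 3. Satisfied.
Vote: the plan of merger requires a majority of the partners present (5). A majority of 5 is 3, so 3 affirmative votes are needed; 2 voted in favor. Not satisfied.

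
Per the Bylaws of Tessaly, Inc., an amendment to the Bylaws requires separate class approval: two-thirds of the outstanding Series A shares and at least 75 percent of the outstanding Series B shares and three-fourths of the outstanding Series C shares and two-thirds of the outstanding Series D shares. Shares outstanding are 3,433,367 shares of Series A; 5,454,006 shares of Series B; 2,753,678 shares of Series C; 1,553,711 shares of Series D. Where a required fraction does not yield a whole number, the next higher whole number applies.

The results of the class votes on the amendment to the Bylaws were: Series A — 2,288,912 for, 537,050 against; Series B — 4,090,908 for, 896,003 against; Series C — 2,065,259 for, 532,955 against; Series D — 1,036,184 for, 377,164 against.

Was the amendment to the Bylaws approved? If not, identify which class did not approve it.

Series A: 2/3 of 3433367 = 2288911.33, rounded up to 2288912; 2,288,912 required, 2,288,912 in favor — approved.
Series B: 3/4 of 5454006 = 4090504.50, rounded up to 4090505; 4,090,505 required, 4,090,908 in favor — approved.
Series C: 3/4 of 2753678 = 2065258.50, rounded up to 2065259; 2,065,259 required, 2,065,259 in favor — approved.
Series D: 2/3 of 1553711 = 1035807.33, rounded up to 1035808; 1,035,808 required, 1,036,184 in favor — approved.

Approved — every class gave the required vote.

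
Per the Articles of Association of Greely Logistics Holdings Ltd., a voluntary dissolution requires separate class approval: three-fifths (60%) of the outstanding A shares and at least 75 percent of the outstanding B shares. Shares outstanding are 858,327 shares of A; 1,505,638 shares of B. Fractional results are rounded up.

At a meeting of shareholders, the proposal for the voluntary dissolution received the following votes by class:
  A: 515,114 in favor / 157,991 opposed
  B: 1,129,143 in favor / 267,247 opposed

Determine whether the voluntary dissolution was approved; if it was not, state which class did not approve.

A: 3/5 of 858327 = 514996.20, rounded up to 514997; 514,997 required, 515,114 in favor — approved.
B: 3/4 of 1505638 = 1129228.50, rounded up to 1129229; 1,129,229 required, 1,129,143 in favor — not approved.

Not approved — the B shares did not give the required vote.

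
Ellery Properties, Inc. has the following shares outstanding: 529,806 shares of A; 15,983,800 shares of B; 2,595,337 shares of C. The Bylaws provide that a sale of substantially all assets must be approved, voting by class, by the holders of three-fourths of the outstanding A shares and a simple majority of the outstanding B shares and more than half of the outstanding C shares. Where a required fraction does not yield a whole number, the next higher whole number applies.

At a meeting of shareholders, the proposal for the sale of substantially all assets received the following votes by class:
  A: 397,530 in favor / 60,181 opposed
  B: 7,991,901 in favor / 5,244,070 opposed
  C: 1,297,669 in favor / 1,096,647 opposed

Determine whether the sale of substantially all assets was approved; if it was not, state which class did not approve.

A: 3/4 of 529806 = 397354.50, rounded up to 397355; 397,355 required, 397,530 in favor — approved.
B: a majority of 15983800 is 7991901; 7,991,901 required, 7,991,901 in favor — approved.
C: a majority of 2595337 is 1297669; 1,297,669 required, 1,297,669 in favor — approved.

Approved — every class gave the required vote.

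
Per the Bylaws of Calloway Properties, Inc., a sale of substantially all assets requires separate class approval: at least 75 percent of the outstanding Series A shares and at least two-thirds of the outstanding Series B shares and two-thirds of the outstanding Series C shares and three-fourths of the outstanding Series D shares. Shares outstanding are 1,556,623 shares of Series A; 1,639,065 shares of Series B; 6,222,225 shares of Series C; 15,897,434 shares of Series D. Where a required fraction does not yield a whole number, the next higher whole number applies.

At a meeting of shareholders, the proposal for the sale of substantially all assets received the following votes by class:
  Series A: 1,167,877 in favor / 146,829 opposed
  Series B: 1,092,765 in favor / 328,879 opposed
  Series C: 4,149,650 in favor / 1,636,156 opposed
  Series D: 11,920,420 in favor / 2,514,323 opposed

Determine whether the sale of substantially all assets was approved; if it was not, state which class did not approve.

Not approved — the Series D shares did not give the required vote.

Series A: 3/4 of 1556623 = 1167467.25, rounded up to 1167468; 1,167,468 required, 1,167,877 in favor — approved.
Series B: 2/3 of 1639065 = 1092710; 1,092,710 required, 1,092,765 in favor — approved.
Series C: 2/3 of 6222225 = 4148150; 4,148,150 required, 4,149,650 in favor — approved.
Series D: 3/4 of 15897434 = 11923075.50, rounded up to 11923076; 11,923,076 required, 11,920,420 in favor — not approved.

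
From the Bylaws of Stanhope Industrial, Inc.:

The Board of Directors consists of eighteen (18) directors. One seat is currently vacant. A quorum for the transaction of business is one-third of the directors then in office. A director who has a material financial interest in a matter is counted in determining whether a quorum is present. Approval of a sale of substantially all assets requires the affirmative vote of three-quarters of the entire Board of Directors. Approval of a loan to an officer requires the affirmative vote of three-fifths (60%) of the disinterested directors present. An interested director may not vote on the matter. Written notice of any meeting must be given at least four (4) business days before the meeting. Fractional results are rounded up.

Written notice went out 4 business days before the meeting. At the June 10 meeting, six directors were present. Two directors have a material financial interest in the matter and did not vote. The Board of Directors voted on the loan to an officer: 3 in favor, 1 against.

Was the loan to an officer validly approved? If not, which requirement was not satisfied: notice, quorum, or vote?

Valid — all requirements satisfied.

Notice: 4 business days given; 4 required (4 ≥ 4). Satisfied.
Quorum: 6 present (interested directors count toward quorum); quorum is 6. Satisfied.
Vote: the loan to an officer requires three-fifths of the disinterested directors present (6 − 2 = 4). 3/5 of 4 = 2.40, rounded up to 3, so 3 affirmative votes are needed; 3 voted in favor. Satisfied.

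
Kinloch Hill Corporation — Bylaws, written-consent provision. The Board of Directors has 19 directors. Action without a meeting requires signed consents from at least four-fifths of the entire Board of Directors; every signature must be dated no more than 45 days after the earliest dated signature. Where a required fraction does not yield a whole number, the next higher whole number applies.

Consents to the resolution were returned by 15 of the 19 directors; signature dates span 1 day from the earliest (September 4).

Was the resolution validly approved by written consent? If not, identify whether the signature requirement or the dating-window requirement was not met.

Signatures required: at least four-fifths of 19 — 4/5 of 19 = 15.20, rounded up to 16, so 16 needed; 15 signed. Insufficient.
Dating window: the latest signature is 1 day after the earliest; the limit is 45 days. Within the window.

Not effective — insufficient signatures.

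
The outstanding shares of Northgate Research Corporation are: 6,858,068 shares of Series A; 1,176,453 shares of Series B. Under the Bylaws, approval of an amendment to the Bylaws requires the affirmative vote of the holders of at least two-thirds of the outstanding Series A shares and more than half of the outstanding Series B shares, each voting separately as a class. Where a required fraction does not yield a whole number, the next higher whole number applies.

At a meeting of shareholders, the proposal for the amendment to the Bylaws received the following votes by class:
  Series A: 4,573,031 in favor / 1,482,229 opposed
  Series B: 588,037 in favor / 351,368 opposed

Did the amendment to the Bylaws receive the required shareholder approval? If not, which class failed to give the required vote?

Series A: 2/3 of 6858068 = 4572045.33, rounded up to 4572046; 4,572,046 required, 4,573,031 in favor — approved.
Series B: a majority of 1176453 is 588227; 588,227 required, 588,037 in favor — not approved.

Not approved — the Series B shares did not give the required vote.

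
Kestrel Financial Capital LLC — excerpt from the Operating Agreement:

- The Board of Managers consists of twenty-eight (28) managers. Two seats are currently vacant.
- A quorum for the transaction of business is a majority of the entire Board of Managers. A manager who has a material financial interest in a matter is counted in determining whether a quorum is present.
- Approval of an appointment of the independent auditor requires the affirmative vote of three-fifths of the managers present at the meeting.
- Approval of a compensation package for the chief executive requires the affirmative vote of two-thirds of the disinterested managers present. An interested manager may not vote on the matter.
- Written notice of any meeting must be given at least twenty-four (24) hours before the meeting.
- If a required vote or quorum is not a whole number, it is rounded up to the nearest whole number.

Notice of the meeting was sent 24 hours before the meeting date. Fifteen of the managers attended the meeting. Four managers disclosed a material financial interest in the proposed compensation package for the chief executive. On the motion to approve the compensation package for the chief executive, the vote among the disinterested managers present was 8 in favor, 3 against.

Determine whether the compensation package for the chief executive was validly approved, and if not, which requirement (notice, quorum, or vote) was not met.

Valid — all requirements satisfied.

Notice: 24 hours given; 24 required (24 ≥ 24). Satisfied.
Quorum: 15 present (interested managers count toward quorum); quorum is 15. Satisfied.
Vote: the compensation package for the chief executive requires two-thirds of the disinterested managers present (15 − 4 = 11). 2/3 of 11 = 7.33, rounded up to 8, so 8 affirmative votes are needed; 8 voted in favor. Satisfied.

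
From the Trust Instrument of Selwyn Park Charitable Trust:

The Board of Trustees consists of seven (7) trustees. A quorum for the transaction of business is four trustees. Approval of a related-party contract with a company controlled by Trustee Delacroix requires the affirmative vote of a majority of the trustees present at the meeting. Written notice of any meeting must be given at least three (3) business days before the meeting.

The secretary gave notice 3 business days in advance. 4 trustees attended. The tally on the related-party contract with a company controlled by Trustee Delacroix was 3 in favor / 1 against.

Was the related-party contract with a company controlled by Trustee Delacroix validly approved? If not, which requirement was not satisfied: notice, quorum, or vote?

Valid — all requirements satisfied.

Notice: 3 business days given; 3 required (3 ≥ 3). Satisfied.
Quorum: 4 present; quorum is 4. Satisfied.
Vote: the related-party contract with a company controlled by Trustee Delacroix requires a majority of the trustees present (4). A majority of 4 is 3, so 3 affirmative votes are needed; 3 voted in favor. Satisfied.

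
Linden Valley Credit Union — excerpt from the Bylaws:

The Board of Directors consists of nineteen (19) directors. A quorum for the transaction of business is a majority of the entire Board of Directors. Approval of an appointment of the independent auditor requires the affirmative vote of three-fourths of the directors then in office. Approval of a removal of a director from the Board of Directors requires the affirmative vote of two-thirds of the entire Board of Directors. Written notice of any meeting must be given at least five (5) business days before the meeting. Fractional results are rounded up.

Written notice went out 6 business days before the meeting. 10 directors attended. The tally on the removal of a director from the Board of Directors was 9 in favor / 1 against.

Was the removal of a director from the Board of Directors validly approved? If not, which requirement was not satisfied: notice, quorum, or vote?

Invalid — vote requirement not satisfied.

Notice: 6 business days given; 5 required (6 ≥ 5). Satisfied.
Quorum: 10 present; quorum is 10. Satisfied.
Vote: the removal of a director from the Board of Directors requires two-thirds of the entire Board of Directors (19). 2/3 of 19 = 12.67, rounded up to 13, so 13 affirmative votes are needed; 9 voted in favor. Not satisfied.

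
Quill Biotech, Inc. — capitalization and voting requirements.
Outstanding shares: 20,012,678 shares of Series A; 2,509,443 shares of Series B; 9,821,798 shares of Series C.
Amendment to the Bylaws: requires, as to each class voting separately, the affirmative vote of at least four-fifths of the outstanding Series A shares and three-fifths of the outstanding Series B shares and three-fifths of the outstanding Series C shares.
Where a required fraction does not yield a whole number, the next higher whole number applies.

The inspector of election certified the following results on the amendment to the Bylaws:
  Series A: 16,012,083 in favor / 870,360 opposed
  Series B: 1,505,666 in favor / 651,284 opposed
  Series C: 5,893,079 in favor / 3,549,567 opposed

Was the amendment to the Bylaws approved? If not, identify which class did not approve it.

Series A: 4/5 of 20012678 = 16010142.40, rounded up to 16010143; 16,010,143 required, 16,012,083 in favor — approved.
Series B: 3/5 of 2509443 = 1505665.80, rounded up to 1505666; 1,505,666 required, 1,505,666 in favor — approved.
Series C: 3/5 of 9821798 = 5893078.80, rounded up to 5893079; 5,893,079 required, 5,893,079 in favor — approved.

Approved — every class gave the required vote.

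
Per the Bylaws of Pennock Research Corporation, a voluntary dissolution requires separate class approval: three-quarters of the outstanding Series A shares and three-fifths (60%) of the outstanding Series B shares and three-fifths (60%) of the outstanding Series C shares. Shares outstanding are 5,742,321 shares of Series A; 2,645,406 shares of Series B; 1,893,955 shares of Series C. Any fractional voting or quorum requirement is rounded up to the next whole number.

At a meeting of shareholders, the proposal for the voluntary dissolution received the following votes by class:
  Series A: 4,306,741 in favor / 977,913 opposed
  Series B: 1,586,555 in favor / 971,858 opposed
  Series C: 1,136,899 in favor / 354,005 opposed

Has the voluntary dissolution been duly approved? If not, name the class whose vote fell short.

Not approved — the Series B shares did not give the required vote.

Series A: 3/4 of 5742321 = 4306740.75, rounded up to 4306741; 4,306,741 required, 4,306,741 in favor — approved.
Series B: 3/5 of 2645406 = 1587243.60, rounded up to 1587244; 1,587,244 required, 1,586,555 in favor — not approved.
Series C: 3/5 of 1893955 = 1136373; 1,136,373 required, 1,136,899 in favor — approved.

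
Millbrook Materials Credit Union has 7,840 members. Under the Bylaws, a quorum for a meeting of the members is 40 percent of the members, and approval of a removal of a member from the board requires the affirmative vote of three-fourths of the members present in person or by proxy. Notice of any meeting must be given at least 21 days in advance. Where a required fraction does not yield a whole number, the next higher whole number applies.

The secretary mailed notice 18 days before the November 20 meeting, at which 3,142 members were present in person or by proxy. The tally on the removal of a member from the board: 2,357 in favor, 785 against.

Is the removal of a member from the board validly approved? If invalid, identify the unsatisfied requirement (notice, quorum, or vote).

Invalid — notice requirement not satisfied.

Notice: 18 days given; 21 required. Not satisfied.
Quorum: 40% of 7,840 = 3,136; 3,142 present. Satisfied.
Vote: requires three-fourths of those present (3,142); 3/4 of 3142 = 2356.50, rounded up to 2357, so 2,357 needed; 2,357 in favor. Satisfied.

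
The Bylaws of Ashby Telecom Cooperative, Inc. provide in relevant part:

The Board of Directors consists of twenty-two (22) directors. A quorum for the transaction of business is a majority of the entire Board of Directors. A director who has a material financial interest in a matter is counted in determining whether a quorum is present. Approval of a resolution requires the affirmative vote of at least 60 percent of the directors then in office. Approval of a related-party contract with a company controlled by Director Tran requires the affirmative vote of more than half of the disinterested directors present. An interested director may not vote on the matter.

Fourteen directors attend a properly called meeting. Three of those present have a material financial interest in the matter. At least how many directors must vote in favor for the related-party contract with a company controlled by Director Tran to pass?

6

The related-party contract with a company controlled by Director Tran requires a majority of the disinterested directors present (14 − 3 = 11).
A majority of 11 is 6.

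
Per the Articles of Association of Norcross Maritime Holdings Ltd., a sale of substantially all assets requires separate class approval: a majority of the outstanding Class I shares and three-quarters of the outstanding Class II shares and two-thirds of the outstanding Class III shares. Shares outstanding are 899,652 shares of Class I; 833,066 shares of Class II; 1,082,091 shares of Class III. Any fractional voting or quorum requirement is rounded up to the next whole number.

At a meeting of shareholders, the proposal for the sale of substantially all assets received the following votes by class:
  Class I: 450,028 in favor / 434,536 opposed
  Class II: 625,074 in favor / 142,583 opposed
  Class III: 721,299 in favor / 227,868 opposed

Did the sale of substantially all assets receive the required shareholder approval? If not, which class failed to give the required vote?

Not approved — the Class III shares did not give the required vote.

Class I: a majority of 899652 is 449827; 449,827 required, 450,028 in favor — approved.
Class II: 3/4 of 833066 = 624799.50, rounded up to 624800; 624,800 required, 625,074 in favor — approved.
Class III: 2/3 of 1082091 = 721394; 721,394 required, 721,299 in favor — not approved.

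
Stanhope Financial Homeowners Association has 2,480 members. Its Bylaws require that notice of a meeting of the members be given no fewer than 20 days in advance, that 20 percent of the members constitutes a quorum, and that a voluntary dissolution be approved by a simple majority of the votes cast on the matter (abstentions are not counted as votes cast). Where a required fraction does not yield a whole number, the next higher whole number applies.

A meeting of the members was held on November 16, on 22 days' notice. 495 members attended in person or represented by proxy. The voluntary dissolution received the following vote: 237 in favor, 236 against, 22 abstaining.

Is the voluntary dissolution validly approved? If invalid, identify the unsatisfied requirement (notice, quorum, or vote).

Notice: 22 days given; 20 required. Satisfied.
Quorum: 20% of 2,480 = 496; 495 present. Not satisfied.
Vote: requires a majority of the votes cast (495 − 22 abstaining = 473); a majority of 473 is 237, so 237 needed; 237 in favor. Satisfied.

Invalid — quorum requirement not satisfied.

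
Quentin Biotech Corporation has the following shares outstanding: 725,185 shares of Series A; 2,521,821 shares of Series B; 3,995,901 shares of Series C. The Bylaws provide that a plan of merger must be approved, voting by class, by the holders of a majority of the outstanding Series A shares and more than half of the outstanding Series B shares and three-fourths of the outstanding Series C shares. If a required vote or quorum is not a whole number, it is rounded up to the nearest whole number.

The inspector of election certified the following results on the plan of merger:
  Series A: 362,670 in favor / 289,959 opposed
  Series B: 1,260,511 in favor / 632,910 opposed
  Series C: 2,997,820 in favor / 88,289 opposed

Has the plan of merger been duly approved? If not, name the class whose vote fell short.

Not approved — the Series B shares did not give the required vote.

Series A: a majority of 725185 is 362593; 362,593 required, 362,670 in favor — approved.
Series B: a majority of 2521821 is 1260911; 1,260,911 required, 1,260,511 in favor — not approved.
Series C: 3/4 of 3995901 = 2996925.75, rounded up to 2996926; 2,996,926 required, 2,997,820 in favor — approved.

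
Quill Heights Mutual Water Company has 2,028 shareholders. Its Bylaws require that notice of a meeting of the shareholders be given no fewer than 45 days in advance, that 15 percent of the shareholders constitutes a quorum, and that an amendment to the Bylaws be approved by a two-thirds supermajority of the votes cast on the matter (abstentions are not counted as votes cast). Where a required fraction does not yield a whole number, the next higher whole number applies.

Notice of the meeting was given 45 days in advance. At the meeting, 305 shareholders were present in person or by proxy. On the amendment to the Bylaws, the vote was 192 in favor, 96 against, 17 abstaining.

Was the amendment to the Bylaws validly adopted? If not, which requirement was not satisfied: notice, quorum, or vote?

Valid — all requirements satisfied.

Notice: 45 days given; 45 required. Satisfied.
Quorum: 15% of 2,028 = 304.20, rounded up to 305; 305 present. Satisfied.
Vote: requires two-thirds of the votes cast (305 − 17 abstaining = 288); 2/3 of 288 = 192, so 192 needed; 192 in favor. Satisfied.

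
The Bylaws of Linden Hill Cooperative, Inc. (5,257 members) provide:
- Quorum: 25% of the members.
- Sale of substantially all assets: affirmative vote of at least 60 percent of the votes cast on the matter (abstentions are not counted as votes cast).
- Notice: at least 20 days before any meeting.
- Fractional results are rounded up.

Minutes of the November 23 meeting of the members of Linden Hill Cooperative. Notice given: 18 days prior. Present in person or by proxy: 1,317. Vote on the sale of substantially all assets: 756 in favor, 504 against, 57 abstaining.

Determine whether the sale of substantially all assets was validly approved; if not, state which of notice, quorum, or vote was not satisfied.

Notice: 18 days given; 20 required. Not satisfied.
Quorum: 25% of 5,257 = 1,314.25, rounded up to 1,315; 1,317 present. Satisfied.
Vote: requires three-fifths of the votes cast (1,317 − 57 abstaining = 1,260); 3/5 of 1260 = 756, so 756 needed; 756 in favor. Satisfied.

Invalid — notice requirement not satisfied.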